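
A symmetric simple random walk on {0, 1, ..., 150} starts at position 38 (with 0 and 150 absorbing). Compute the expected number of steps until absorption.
E[τ | X_0 = 38] = 4256

Let v_k = E[τ | X_0 = k]. Boundary: v_0 = v_150 = 0. Recurrence: v_k = 1 + (v_{k-1} + v_{k+1})/2 for 1 ≤ k ≤ 149. The particular solution to v_k − (v_{k-1} + v_{k+1})/2 = 1 is v_k = −k^2. Adding homogeneous solution A + B k and matching boundaries gives v_k = k (150 − k). Substituting k = 38: v_38 = 38 · 112 = 4256.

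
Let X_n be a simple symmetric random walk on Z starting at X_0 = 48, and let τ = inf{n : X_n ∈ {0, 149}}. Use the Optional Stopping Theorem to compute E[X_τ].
E[X_τ] = 48

X_n is a martingale and τ is a bounded-mean stopping time (indeed τ is finite a.s. with bounded expectation since the walk is in a bounded region). By the OST, E[X_τ] = E[X_0] = 48. Equivalently: E[X_τ] = 149 · P(hit 149 first) + 0 · P(hit 0 first) = 149 · (48/149) = 48.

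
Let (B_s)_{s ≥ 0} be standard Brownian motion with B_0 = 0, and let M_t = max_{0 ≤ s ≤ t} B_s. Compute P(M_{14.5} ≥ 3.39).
P(M_{14.5} ≥ 3.39) = 2·P(B_{14.5} ≥ 3.39) = 2(1 − Φ(3.39/√14.5)) ≈ 0.3733

By the reflection principle for Brownian motion, P(M_t ≥ a) = 2 · P(B_t ≥ a) for a ≥ 0. Since B_t ~ N(0, t), P(B_t ≥ 3.39) = 1 − Φ(3.39/√t) = 1 − Φ(3.39/√14.5) = 1 − Φ(0.8903). So
  P(M_{14.5} ≥ 3.39) = 2(1 − Φ(0.8903)) ≈ 0.3733.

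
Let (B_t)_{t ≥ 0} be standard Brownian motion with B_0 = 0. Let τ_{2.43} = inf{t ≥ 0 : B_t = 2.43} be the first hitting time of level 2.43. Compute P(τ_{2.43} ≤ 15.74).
P(τ_{2.43} ≤ 15.74) = 2(1 − Φ(2.43/√15.74)) = 2(1 − Φ(0.6125)) ≈ 0.5402

By the reflection principle for standard BM, P(τ_b ≤ t) = 2 · P(B_t ≥ b). Since B_t ~ N(0, t), P(B_t ≥ 2.43) = 1 − Φ(2.43/√t) = 1 − Φ(2.43/√15.74) = 1 − Φ(0.6125) ≈ 0.27010. Doubling: P(τ_{2.43} ≤ 15.74) ≈ 2 · 0.27010 = 0.54020 ≈ 0.5402.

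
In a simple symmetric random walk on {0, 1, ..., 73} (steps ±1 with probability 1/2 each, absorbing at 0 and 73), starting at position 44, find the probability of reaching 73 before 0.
P(hit 73 before 0) = 44/73

Let u_k = P(hit 73 before 0 | start at k). Then u_0 = 0, u_73 = 1, and u_k = u_{k-1}/2 + u_{k+1}/2 for 1 ≤ k ≤ 72. This harmonic recurrence is solved by u_k = k/73, giving u_44 = 44/73.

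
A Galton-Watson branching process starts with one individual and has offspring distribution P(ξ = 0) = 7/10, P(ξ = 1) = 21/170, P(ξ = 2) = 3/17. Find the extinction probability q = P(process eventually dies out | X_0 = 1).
q = 1

Mean offspring μ = 0·7/10 + 1·21/170 + 2·3/17 = 81/170 ≤ 1. For μ ≤ 1 with offspring not concentrated at 1, the Galton-Watson process goes extinct almost surely, so q = 1.
(Algebraic check: The pgf is f(s) = 7/10 + 21/170·s + 3/17·s². The extinction probability q is the smallest fixed point of f in [0, 1]. Setting s = f(s):
  3/17·s² + (21/170 − 1)·s + 7/10 = 0
  3/17·s² − (7/10 + 3/17)·s + 7/10 = 0
which factors as (s − 1)·(3/17·s − 7/10) = 0, giving roots s = 1 and s = (7/10)/(3/17) = 119/30. Since 119/30 ≥ 1, the smallest root in [0, 1] is s = 1.)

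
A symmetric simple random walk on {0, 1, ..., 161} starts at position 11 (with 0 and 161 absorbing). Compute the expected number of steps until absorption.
E[τ | X_0 = 11] = 1650

Let v_k = E[τ | X_0 = k]. Boundary: v_0 = v_161 = 0. Recurrence: v_k = 1 + (v_{k-1} + v_{k+1})/2 for 1 ≤ k ≤ 160. The particular solution to v_k − (v_{k-1} + v_{k+1})/2 = 1 is v_k = −k^2. Adding homogeneous solution A + B k and matching boundaries gives v_k = k (161 − k). Substituting k = 11: v_11 = 11 · 150 = 1650.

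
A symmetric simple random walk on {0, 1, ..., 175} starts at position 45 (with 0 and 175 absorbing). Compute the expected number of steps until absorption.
E[τ | X_0 = 45] = 5850

Let v_k = E[τ | X_0 = k]. Boundary: v_0 = v_175 = 0. Recurrence: v_k = 1 + (v_{k-1} + v_{k+1})/2 for 1 ≤ k ≤ 174. The particular solution to v_k − (v_{k-1} + v_{k+1})/2 = 1 is v_k = −k^2. Adding homogeneous solution A + B k and matching boundaries gives v_k = k (175 − k). Substituting k = 45: v_45 = 45 · 130 = 5850.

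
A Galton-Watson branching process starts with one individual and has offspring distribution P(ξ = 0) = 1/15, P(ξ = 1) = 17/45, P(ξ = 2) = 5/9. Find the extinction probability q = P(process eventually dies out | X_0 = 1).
q = 3/25

The pgf is f(s) = 1/15 + 17/45·s + 5/9·s². The extinction probability q is the smallest fixed point of f in [0, 1]. Setting s = f(s):
  5/9·s² + (17/45 − 1)·s + 1/15 = 0
  5/9·s² − (1/15 + 5/9)·s + 1/15 = 0
which factors as (s − 1)·(5/9·s − 1/15) = 0, giving roots s = 1 and s = (1/15)/(5/9) = 3/25.
Mean offspring μ = 17/45 + 2·5/9 = 67/45 > 1 (supercritical), so q < 1. The extinction probability is the smaller root: q = (1/15)/(5/9) = 3/25.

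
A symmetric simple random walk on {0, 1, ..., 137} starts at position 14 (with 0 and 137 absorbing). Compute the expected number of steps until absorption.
E[τ | X_0 = 14] = 1722

Let v_k = E[τ | X_0 = k]. Boundary: v_0 = v_137 = 0. Recurrence: v_k = 1 + (v_{k-1} + v_{k+1})/2 for 1 ≤ k ≤ 136. The particular solution to v_k − (v_{k-1} + v_{k+1})/2 = 1 is v_k = −k^2. Adding homogeneous solution A + B k and matching boundaries gives v_k = k (137 − k). Substituting k = 14: v_14 = 14 · 123 = 1722.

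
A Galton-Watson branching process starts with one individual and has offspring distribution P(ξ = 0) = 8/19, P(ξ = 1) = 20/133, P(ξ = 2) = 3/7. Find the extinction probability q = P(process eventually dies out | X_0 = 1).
q = 56/57

The pgf is f(s) = 8/19 + 20/133·s + 3/7·s². The extinction probability q is the smallest fixed point of f in [0, 1]. Setting s = f(s):
  3/7·s² + (20/133 − 1)·s + 8/19 = 0
  3/7·s² − (8/19 + 3/7)·s + 8/19 = 0
which factors as (s − 1)·(3/7·s − 8/19) = 0, giving roots s = 1 and s = (8/19)/(3/7) = 56/57.
Mean offspring μ = 20/133 + 2·3/7 = 134/133 > 1 (supercritical), so q < 1. The extinction probability is the smaller root: q = (8/19)/(3/7) = 56/57.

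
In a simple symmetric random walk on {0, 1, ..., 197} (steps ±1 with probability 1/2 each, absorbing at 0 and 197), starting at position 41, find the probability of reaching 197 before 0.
P(hit 197 before 0) = 41/197

Let u_k = P(hit 197 before 0 | start at k). Then u_0 = 0, u_197 = 1, and u_k = u_{k-1}/2 + u_{k+1}/2 for 1 ≤ k ≤ 196. This harmonic recurrence is solved by u_k = k/197, giving u_41 = 41/197.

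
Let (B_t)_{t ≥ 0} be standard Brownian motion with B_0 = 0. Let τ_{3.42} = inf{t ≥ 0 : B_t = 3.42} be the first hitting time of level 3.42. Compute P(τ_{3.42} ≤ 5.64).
P(τ_{3.42} ≤ 5.64) = 2(1 − Φ(3.42/√5.64)) = 2(1 − Φ(1.4401)) ≈ 0.1498

By the reflection principle for standard BM, P(τ_b ≤ t) = 2 · P(B_t ≥ b). Since B_t ~ N(0, t), P(B_t ≥ 3.42) = 1 − Φ(3.42/√t) = 1 − Φ(3.42/√5.64) = 1 − Φ(1.4401) ≈ 0.07492. Doubling: P(τ_{3.42} ≤ 5.64) ≈ 2 · 0.07492 = 0.14984 ≈ 0.1498.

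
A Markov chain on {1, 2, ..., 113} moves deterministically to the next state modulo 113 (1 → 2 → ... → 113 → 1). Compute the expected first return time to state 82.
E[T_82 | X_0 = 82] = 113

The chain cycles deterministically, so starting at state 82 it returns in exactly 113 steps. Equivalently, the stationary distribution is uniform π_j = 1/113 for every state j, so by Kac's formula E[T_82] = 1/π_82 = 113.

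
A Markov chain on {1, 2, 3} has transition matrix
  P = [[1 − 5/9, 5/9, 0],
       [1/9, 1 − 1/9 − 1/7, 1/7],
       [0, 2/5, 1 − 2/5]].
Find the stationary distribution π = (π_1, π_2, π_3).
π = (14/109, 70/109, 25/109)

This is a birth-death chain on three states, which satisfies detailed balance: π_1 · P_{12} = π_2 · P_{21} and π_2 · P_{23} = π_3 · P_{32}.
From π_1 · 5/9 = π_2 · 1/9: π_2/π_1 = (5/9)/(1/9) = 5.
From π_2 · 1/7 = π_3 · 2/5: π_3/π_2 = (1/7)/(2/5) = 5/14.
Take π_1 proportional to 1; then unnormalized π = (1, 5, 25/14). Normalize by dividing by the sum 109/14:
  π = (14/109, 70/109, 25/109).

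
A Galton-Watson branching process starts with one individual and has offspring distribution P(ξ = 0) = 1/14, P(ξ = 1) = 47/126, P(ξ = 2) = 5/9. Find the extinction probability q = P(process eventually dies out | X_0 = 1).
q = 9/70

The pgf is f(s) = 1/14 + 47/126·s + 5/9·s². The extinction probability q is the smallest fixed point of f in [0, 1]. Setting s = f(s):
  5/9·s² + (47/126 − 1)·s + 1/14 = 0
  5/9·s² − (1/14 + 5/9)·s + 1/14 = 0
which factors as (s − 1)·(5/9·s − 1/14) = 0, giving roots s = 1 and s = (1/14)/(5/9) = 9/70.
Mean offspring μ = 47/126 + 2·5/9 = 187/126 > 1 (supercritical), so q < 1. The extinction probability is the smaller root: q = (1/14)/(5/9) = 9/70.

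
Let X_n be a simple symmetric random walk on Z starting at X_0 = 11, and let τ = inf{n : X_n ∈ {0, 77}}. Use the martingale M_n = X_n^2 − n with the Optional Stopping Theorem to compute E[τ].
E[τ] = 726

M_n = X_n^2 − n is a martingale (since E[X_{n+1}^2 | F_n] = X_n^2 + 1). By OST (τ has finite mean in a bounded region), E[M_τ] = E[M_0] = X_0^2 − 0 = 11^2 = 121. Also E[M_τ] = E[X_τ^2] − E[τ]. The walk exits at 0 or 77, with P(hit 77 first) = 11/77, so E[X_τ^2] = 77^2 · 11/77 + 0 = 847. Thus E[τ] = E[X_τ^2] − E[M_τ] = 847 − 121 = 726 = 11(77 − 11) = 726.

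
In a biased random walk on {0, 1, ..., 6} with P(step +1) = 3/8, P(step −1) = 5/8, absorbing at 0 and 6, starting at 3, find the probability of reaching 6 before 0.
P(hit 6 before 0) = (1 − (5/3)^3) / (1 − (5/3)^6) = 27/152

Let u_k denote P(reach 6 before 0 | start at k). Boundary: u_0 = 0, u_6 = 1. Recurrence: u_k = 3/8·u_{k+1} + 5/8·u_{k-1} for 1 ≤ k ≤ 5. Try u_k = A + B·r^k with r = q/p = (5/8)/(3/8) = 5/3. Substitution satisfies the recurrence; boundary conditions give:
  u_k = (1 − r^k) / (1 − r^N) = (1 − (5/3)^3) / (1 − (5/3)^6) = 27/152.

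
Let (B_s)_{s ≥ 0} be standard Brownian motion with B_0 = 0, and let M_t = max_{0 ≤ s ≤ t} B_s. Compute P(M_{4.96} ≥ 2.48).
P(M_{4.96} ≥ 2.48) = 2·P(B_{4.96} ≥ 2.48) = 2(1 − Φ(2.48/√4.96)) ≈ 0.2655

By the reflection principle for Brownian motion, P(M_t ≥ a) = 2 · P(B_t ≥ a) for a ≥ 0. Since B_t ~ N(0, t), P(B_t ≥ 2.48) = 1 − Φ(2.48/√t) = 1 − Φ(2.48/√4.96) = 1 − Φ(1.1136). So
  P(M_{4.96} ≥ 2.48) = 2(1 − Φ(1.1136)) ≈ 0.2655.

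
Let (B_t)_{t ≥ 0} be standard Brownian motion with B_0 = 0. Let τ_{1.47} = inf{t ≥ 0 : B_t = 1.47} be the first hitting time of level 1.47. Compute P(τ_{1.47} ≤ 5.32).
P(τ_{1.47} ≤ 5.32) = 2(1 − Φ(1.47/√5.32)) = 2(1 − Φ(0.6373)) ≈ 0.5239

By the reflection principle for standard BM, P(τ_b ≤ t) = 2 · P(B_t ≥ b). Since B_t ~ N(0, t), P(B_t ≥ 1.47) = 1 − Φ(1.47/√t) = 1 − Φ(1.47/√5.32) = 1 − Φ(0.6373) ≈ 0.26196. Doubling: P(τ_{1.47} ≤ 5.32) ≈ 2 · 0.26196 = 0.52392 ≈ 0.5239.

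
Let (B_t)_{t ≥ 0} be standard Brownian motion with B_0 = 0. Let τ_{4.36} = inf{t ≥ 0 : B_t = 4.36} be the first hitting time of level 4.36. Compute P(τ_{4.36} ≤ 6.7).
P(τ_{4.36} ≤ 6.7) = 2(1 − Φ(4.36/√6.7)) = 2(1 − Φ(1.6844)) ≈ 0.0921

By the reflection principle for standard BM, P(τ_b ≤ t) = 2 · P(B_t ≥ b). Since B_t ~ N(0, t), P(B_t ≥ 4.36) = 1 − Φ(4.36/√t) = 1 − Φ(4.36/√6.7) = 1 − Φ(1.6844) ≈ 0.04605. Doubling: P(τ_{4.36} ≤ 6.7) ≈ 2 · 0.04605 = 0.09210 ≈ 0.0921.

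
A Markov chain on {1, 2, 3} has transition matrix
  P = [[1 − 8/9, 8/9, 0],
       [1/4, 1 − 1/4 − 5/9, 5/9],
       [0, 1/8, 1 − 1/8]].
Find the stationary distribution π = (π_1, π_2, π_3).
π = (81/1649, 288/1649, 1280/1649)

This is a birth-death chain on three states, which satisfies detailed balance: π_1 · P_{12} = π_2 · P_{21} and π_2 · P_{23} = π_3 · P_{32}.
From π_1 · 8/9 = π_2 · 1/4: π_2/π_1 = (8/9)/(1/4) = 32/9.
From π_2 · 5/9 = π_3 · 1/8: π_3/π_2 = (5/9)/(1/8) = 40/9.
Take π_1 proportional to 1; then unnormalized π = (1, 32/9, 1280/81). Normalize by dividing by the sum 1649/81:
  π = (81/1649, 288/1649, 1280/1649).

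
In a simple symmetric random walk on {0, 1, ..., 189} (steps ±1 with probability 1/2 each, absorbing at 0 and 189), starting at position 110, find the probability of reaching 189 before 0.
P(hit 189 before 0) = 110/189

Let u_k = P(hit 189 before 0 | start at k). Then u_0 = 0, u_189 = 1, and u_k = u_{k-1}/2 + u_{k+1}/2 for 1 ≤ k ≤ 188. This harmonic recurrence is solved by u_k = k/189, giving u_110 = 110/189.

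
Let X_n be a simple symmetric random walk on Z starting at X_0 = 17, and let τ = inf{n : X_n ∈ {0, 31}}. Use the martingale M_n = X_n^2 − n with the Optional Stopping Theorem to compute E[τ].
E[τ] = 238

M_n = X_n^2 − n is a martingale (since E[X_{n+1}^2 | F_n] = X_n^2 + 1). By OST (τ has finite mean in a bounded region), E[M_τ] = E[M_0] = X_0^2 − 0 = 17^2 = 289. Also E[M_τ] = E[X_τ^2] − E[τ]. The walk exits at 0 or 31, with P(hit 31 first) = 17/31, so E[X_τ^2] = 31^2 · 17/31 + 0 = 527. Thus E[τ] = E[X_τ^2] − E[M_τ] = 527 − 289 = 238 = 17(31 − 17) = 238.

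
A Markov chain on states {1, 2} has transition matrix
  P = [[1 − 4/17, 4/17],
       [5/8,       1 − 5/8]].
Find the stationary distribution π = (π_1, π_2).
π_1 = 85/117, π_2 = 32/117

Solve πP = π with π_1 + π_2 = 1. From πP = π: π_1 · (1 − 4/17) + π_2 · 5/8 = π_1 ⇒ π_2 · 5/8 = π_1 · 4/17 ⇒ π_2/π_1 = (4/17)/(5/8) = 32/85. Together with π_1 + π_2 = 1:
  π_1 = (5/8)/(4/17 + 5/8) = (5/8)/(117/136) = 85/117,
  π_2 = (4/17)/(4/17 + 5/8) = (4/17)/(117/136) = 32/117.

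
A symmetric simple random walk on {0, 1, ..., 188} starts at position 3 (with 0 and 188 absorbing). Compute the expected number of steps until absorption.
E[τ | X_0 = 3] = 555

Let v_k = E[τ | X_0 = k]. Boundary: v_0 = v_188 = 0. Recurrence: v_k = 1 + (v_{k-1} + v_{k+1})/2 for 1 ≤ k ≤ 187. The particular solution to v_k − (v_{k-1} + v_{k+1})/2 = 1 is v_k = −k^2. Adding homogeneous solution A + B k and matching boundaries gives v_k = k (188 − k). Substituting k = 3: v_3 = 3 · 185 = 555.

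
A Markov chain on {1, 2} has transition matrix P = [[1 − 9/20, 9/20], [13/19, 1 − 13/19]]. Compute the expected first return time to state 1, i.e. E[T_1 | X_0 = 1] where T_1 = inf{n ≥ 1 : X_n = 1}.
E[T_1 | X_0 = 1] = 1/π_1 = 431/260

For an irreducible recurrent Markov chain with stationary distribution π, E[T_i | X_0 = i] = 1/π_i (Kac's formula). Here π_1 = (13/19)/(9/20 + 13/19) = (13/19)/(431/380) = 260/431, so E[T_1 | X_0 = 1] = 1/π_1 = (9/20 + 13/19)/(13/19) = (431/380)/(13/19) = 431/260.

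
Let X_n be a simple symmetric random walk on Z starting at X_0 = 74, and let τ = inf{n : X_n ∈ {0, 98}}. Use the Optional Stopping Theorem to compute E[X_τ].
E[X_τ] = 74

X_n is a martingale and τ is a bounded-mean stopping time (indeed τ is finite a.s. with bounded expectation since the walk is in a bounded region). By the OST, E[X_τ] = E[X_0] = 74. Equivalently: E[X_τ] = 98 · P(hit 98 first) + 0 · P(hit 0 first) = 98 · (74/98) = 74.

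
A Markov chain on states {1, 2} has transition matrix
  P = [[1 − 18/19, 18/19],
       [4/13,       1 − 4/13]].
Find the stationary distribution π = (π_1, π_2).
π_1 = 38/155, π_2 = 117/155

Solve πP = π with π_1 + π_2 = 1. From πP = π: π_1 · (1 − 18/19) + π_2 · 4/13 = π_1 ⇒ π_2 · 4/13 = π_1 · 18/19 ⇒ π_2/π_1 = (18/19)/(4/13) = 117/38. Together with π_1 + π_2 = 1:
  π_1 = (4/13)/(18/19 + 4/13) = (4/13)/(310/247) = 38/155,
  π_2 = (18/19)/(18/19 + 4/13) = (18/19)/(310/247) = 117/155.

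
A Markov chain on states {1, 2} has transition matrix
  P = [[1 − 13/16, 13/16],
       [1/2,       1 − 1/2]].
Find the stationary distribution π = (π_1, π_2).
π_1 = 8/21, π_2 = 13/21

Solve πP = π with π_1 + π_2 = 1. From πP = π: π_1 · (1 − 13/16) + π_2 · 1/2 = π_1 ⇒ π_2 · 1/2 = π_1 · 13/16 ⇒ π_2/π_1 = (13/16)/(1/2) = 13/8. Together with π_1 + π_2 = 1:
  π_1 = (1/2)/(13/16 + 1/2) = (1/2)/(21/16) = 8/21,
  π_2 = (13/16)/(13/16 + 1/2) = (13/16)/(21/16) = 13/21.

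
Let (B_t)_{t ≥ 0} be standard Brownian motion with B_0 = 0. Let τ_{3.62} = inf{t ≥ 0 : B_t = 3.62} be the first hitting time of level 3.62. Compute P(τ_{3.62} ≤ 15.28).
P(τ_{3.62} ≤ 15.28) = 2(1 − Φ(3.62/√15.28)) = 2(1 − Φ(0.9261)) ≈ 0.3544

By the reflection principle for standard BM, P(τ_b ≤ t) = 2 · P(B_t ≥ b). Since B_t ~ N(0, t), P(B_t ≥ 3.62) = 1 − Φ(3.62/√t) = 1 − Φ(3.62/√15.28) = 1 − Φ(0.9261) ≈ 0.17720. Doubling: P(τ_{3.62} ≤ 15.28) ≈ 2 · 0.17720 = 0.35440 ≈ 0.3544.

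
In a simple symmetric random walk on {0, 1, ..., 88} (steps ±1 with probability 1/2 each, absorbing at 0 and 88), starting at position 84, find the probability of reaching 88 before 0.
P(hit 88 before 0) = 84/88 = 21/22

Let u_k = P(hit 88 before 0 | start at k). Then u_0 = 0, u_88 = 1, and u_k = u_{k-1}/2 + u_{k+1}/2 for 1 ≤ k ≤ 87. This harmonic recurrence is solved by u_k = k/88, giving u_84 = 84/88 = 21/22.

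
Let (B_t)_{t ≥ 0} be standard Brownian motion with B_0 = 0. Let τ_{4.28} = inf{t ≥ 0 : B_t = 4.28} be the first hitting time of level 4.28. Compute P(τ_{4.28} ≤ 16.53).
P(τ_{4.28} ≤ 16.53) = 2(1 − Φ(4.28/√16.53)) = 2(1 − Φ(1.0527)) ≈ 0.2925

By the reflection principle for standard BM, P(τ_b ≤ t) = 2 · P(B_t ≥ b). Since B_t ~ N(0, t), P(B_t ≥ 4.28) = 1 − Φ(4.28/√t) = 1 − Φ(4.28/√16.53) = 1 − Φ(1.0527) ≈ 0.14624. Doubling: P(τ_{4.28} ≤ 16.53) ≈ 2 · 0.14624 = 0.29248 ≈ 0.2925.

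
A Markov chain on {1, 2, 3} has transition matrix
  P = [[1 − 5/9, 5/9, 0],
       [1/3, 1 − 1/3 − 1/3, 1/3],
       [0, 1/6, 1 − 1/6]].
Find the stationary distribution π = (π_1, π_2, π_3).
π = (1/6, 5/18, 5/9)

This is a birth-death chain on three states, which satisfies detailed balance: π_1 · P_{12} = π_2 · P_{21} and π_2 · P_{23} = π_3 · P_{32}.
From π_1 · 5/9 = π_2 · 1/3: π_2/π_1 = (5/9)/(1/3) = 5/3.
From π_2 · 1/3 = π_3 · 1/6: π_3/π_2 = (1/3)/(1/6) = 2.
Take π_1 proportional to 1; then unnormalized π = (1, 5/3, 10/3). Normalize by dividing by the sum 6:
  π = (1/6, 5/18, 5/9).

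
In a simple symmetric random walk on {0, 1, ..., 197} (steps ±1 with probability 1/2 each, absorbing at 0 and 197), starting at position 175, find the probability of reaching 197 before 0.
P(hit 197 before 0) = 175/197

Let u_k = P(hit 197 before 0 | start at k). Then u_0 = 0, u_197 = 1, and u_k = u_{k-1}/2 + u_{k+1}/2 for 1 ≤ k ≤ 196. This harmonic recurrence is solved by u_k = k/197, giving u_175 = 175/197.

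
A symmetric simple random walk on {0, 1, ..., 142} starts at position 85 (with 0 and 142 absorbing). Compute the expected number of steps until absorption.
E[τ | X_0 = 85] = 4845

Let v_k = E[τ | X_0 = k]. Boundary: v_0 = v_142 = 0. Recurrence: v_k = 1 + (v_{k-1} + v_{k+1})/2 for 1 ≤ k ≤ 141. The particular solution to v_k − (v_{k-1} + v_{k+1})/2 = 1 is v_k = −k^2. Adding homogeneous solution A + B k and matching boundaries gives v_k = k (142 − k). Substituting k = 85: v_85 = 85 · 57 = 4845.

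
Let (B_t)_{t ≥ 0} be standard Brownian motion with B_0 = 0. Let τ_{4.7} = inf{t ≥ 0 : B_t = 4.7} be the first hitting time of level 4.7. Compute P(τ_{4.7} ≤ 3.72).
P(τ_{4.7} ≤ 3.72) = 2(1 − Φ(4.7/√3.72)) = 2(1 − Φ(2.4368)) ≈ 0.0148

By the reflection principle for standard BM, P(τ_b ≤ t) = 2 · P(B_t ≥ b). Since B_t ~ N(0, t), P(B_t ≥ 4.7) = 1 − Φ(4.7/√t) = 1 − Φ(4.7/√3.72) = 1 − Φ(2.4368) ≈ 0.00741. Doubling: P(τ_{4.7} ≤ 3.72) ≈ 2 · 0.00741 = 0.01482 ≈ 0.0148.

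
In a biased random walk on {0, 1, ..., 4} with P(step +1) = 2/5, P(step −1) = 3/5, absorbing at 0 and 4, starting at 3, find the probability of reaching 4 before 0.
P(hit 4 before 0) = (1 − (3/2)^3) / (1 − (3/2)^4) = 38/65

Let u_k denote P(reach 4 before 0 | start at k). Boundary: u_0 = 0, u_4 = 1. Recurrence: u_k = 2/5·u_{k+1} + 3/5·u_{k-1} for 1 ≤ k ≤ 3. Try u_k = A + B·r^k with r = q/p = (3/5)/(2/5) = 3/2. Substitution satisfies the recurrence; boundary conditions give:
  u_k = (1 − r^k) / (1 − r^N) = (1 − (3/2)^3) / (1 − (3/2)^4) = 38/65.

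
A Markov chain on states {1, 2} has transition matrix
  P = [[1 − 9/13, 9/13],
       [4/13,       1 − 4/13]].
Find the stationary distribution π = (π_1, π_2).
π_1 = 4/13, π_2 = 9/13

Solve πP = π with π_1 + π_2 = 1. From πP = π: π_1 · (1 − 9/13) + π_2 · 4/13 = π_1 ⇒ π_2 · 4/13 = π_1 · 9/13 ⇒ π_2/π_1 = (9/13)/(4/13) = 9/4. Together with π_1 + π_2 = 1:
  π_1 = (4/13)/(9/13 + 4/13) = (4/13)/(1) = 4/13,
  π_2 = (9/13)/(9/13 + 4/13) = (9/13)/(1) = 9/13.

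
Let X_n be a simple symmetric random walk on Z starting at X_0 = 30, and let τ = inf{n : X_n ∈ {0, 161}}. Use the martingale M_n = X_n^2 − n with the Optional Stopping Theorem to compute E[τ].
E[τ] = 3930

M_n = X_n^2 − n is a martingale (since E[X_{n+1}^2 | F_n] = X_n^2 + 1). By OST (τ has finite mean in a bounded region), E[M_τ] = E[M_0] = X_0^2 − 0 = 30^2 = 900. Also E[M_τ] = E[X_τ^2] − E[τ]. The walk exits at 0 or 161, with P(hit 161 first) = 30/161, so E[X_τ^2] = 161^2 · 30/161 + 0 = 4830. Thus E[τ] = E[X_τ^2] − E[M_τ] = 4830 − 900 = 3930 = 30(161 − 30) = 3930.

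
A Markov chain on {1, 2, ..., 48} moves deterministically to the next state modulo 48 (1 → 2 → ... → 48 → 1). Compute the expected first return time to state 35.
E[T_35 | X_0 = 35] = 48

The chain cycles deterministically, so starting at state 35 it returns in exactly 48 steps. Equivalently, the stationary distribution is uniform π_j = 1/48 for every state j, so by Kac's formula E[T_35] = 1/π_35 = 48.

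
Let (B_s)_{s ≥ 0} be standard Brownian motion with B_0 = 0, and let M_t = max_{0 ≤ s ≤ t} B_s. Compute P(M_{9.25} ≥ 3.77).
P(M_{9.25} ≥ 3.77) = 2·P(B_{9.25} ≥ 3.77) = 2(1 − Φ(3.77/√9.25)) ≈ 0.2151

By the reflection principle for Brownian motion, P(M_t ≥ a) = 2 · P(B_t ≥ a) for a ≥ 0. Since B_t ~ N(0, t), P(B_t ≥ 3.77) = 1 − Φ(3.77/√t) = 1 − Φ(3.77/√9.25) = 1 − Φ(1.2396). So
  P(M_{9.25} ≥ 3.77) = 2(1 − Φ(1.2396)) ≈ 0.2151.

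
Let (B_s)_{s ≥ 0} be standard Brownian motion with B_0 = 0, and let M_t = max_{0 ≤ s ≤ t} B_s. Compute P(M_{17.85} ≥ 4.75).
P(M_{17.85} ≥ 4.75) = 2·P(B_{17.85} ≥ 4.75) = 2(1 − Φ(4.75/√17.85)) ≈ 0.2609

By the reflection principle for Brownian motion, P(M_t ≥ a) = 2 · P(B_t ≥ a) for a ≥ 0. Since B_t ~ N(0, t), P(B_t ≥ 4.75) = 1 − Φ(4.75/√t) = 1 − Φ(4.75/√17.85) = 1 − Φ(1.1243). So
  P(M_{17.85} ≥ 4.75) = 2(1 − Φ(1.1243)) ≈ 0.2609.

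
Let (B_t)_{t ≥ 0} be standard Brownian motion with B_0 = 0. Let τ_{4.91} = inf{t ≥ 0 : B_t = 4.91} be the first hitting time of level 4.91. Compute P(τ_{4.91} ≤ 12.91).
P(τ_{4.91} ≤ 12.91) = 2(1 − Φ(4.91/√12.91)) = 2(1 − Φ(1.3665)) ≈ 0.1718

By the reflection principle for standard BM, P(τ_b ≤ t) = 2 · P(B_t ≥ b). Since B_t ~ N(0, t), P(B_t ≥ 4.91) = 1 − Φ(4.91/√t) = 1 − Φ(4.91/√12.91) = 1 − Φ(1.3665) ≈ 0.08589. Doubling: P(τ_{4.91} ≤ 12.91) ≈ 2 · 0.08589 = 0.17178 ≈ 0.1718.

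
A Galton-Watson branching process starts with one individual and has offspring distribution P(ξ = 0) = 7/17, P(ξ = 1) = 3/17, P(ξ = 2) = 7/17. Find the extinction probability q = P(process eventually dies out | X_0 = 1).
q = 1

Mean offspring μ = 0·7/17 + 1·3/17 + 2·7/17 = 1 ≤ 1. For μ ≤ 1 with offspring not concentrated at 1, the Galton-Watson process goes extinct almost surely, so q = 1.
(Algebraic check: The pgf is f(s) = 7/17 + 3/17·s + 7/17·s². The extinction probability q is the smallest fixed point of f in [0, 1]. Setting s = f(s):
  7/17·s² + (3/17 − 1)·s + 7/17 = 0
  7/17·s² − (7/17 + 7/17)·s + 7/17 = 0
which factors as (s − 1)·(7/17·s − 7/17) = 0, giving roots s = 1 and s = (7/17)/(7/17) = 1. Since 1 ≥ 1, the smallest root in [0, 1] is s = 1.)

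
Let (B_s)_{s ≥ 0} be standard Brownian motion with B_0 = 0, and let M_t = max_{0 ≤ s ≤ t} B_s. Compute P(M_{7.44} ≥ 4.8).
P(M_{7.44} ≥ 4.8) = 2·P(B_{7.44} ≥ 4.8) = 2(1 − Φ(4.8/√7.44)) ≈ 0.0784

By the reflection principle for Brownian motion, P(M_t ≥ a) = 2 · P(B_t ≥ a) for a ≥ 0. Since B_t ~ N(0, t), P(B_t ≥ 4.8) = 1 − Φ(4.8/√t) = 1 − Φ(4.8/√7.44) = 1 − Φ(1.7598). So
  P(M_{7.44} ≥ 4.8) = 2(1 − Φ(1.7598)) ≈ 0.0784.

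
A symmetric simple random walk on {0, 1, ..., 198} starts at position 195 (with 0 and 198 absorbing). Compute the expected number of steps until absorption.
E[τ | X_0 = 195] = 585

Let v_k = E[τ | X_0 = k]. Boundary: v_0 = v_198 = 0. Recurrence: v_k = 1 + (v_{k-1} + v_{k+1})/2 for 1 ≤ k ≤ 197. The particular solution to v_k − (v_{k-1} + v_{k+1})/2 = 1 is v_k = −k^2. Adding homogeneous solution A + B k and matching boundaries gives v_k = k (198 − k). Substituting k = 195: v_195 = 195 · 3 = 585.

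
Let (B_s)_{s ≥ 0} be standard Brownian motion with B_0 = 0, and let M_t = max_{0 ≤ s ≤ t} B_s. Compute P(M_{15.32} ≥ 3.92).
P(M_{15.32} ≥ 3.92) = 2·P(B_{15.32} ≥ 3.92) = 2(1 − Φ(3.92/√15.32)) ≈ 0.3166

By the reflection principle for Brownian motion, P(M_t ≥ a) = 2 · P(B_t ≥ a) for a ≥ 0. Since B_t ~ N(0, t), P(B_t ≥ 3.92) = 1 − Φ(3.92/√t) = 1 − Φ(3.92/√15.32) = 1 − Φ(1.0015). So
  P(M_{15.32} ≥ 3.92) = 2(1 − Φ(1.0015)) ≈ 0.3166.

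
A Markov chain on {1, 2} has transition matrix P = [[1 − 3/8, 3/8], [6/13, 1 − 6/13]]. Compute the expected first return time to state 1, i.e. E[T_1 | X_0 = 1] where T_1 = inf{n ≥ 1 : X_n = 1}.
E[T_1 | X_0 = 1] = 1/π_1 = 29/16

For an irreducible recurrent Markov chain with stationary distribution π, E[T_i | X_0 = i] = 1/π_i (Kac's formula). Here π_1 = (6/13)/(3/8 + 6/13) = (6/13)/(87/104) = 16/29, so E[T_1 | X_0 = 1] = 1/π_1 = (3/8 + 6/13)/(6/13) = (87/104)/(6/13) = 29/16.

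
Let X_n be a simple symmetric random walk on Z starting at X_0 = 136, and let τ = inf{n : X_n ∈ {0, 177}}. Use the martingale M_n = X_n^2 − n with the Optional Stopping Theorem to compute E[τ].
E[τ] = 5576

M_n = X_n^2 − n is a martingale (since E[X_{n+1}^2 | F_n] = X_n^2 + 1). By OST (τ has finite mean in a bounded region), E[M_τ] = E[M_0] = X_0^2 − 0 = 136^2 = 18496. Also E[M_τ] = E[X_τ^2] − E[τ]. The walk exits at 0 or 177, with P(hit 177 first) = 136/177, so E[X_τ^2] = 177^2 · 136/177 + 0 = 24072. Thus E[τ] = E[X_τ^2] − E[M_τ] = 24072 − 18496 = 5576 = 136(177 − 136) = 5576.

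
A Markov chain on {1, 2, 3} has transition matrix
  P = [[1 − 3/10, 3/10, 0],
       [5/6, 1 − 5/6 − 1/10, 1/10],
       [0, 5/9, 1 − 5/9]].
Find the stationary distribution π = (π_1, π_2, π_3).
π = (1250/1781, 450/1781, 81/1781)

This is a birth-death chain on three states, which satisfies detailed balance: π_1 · P_{12} = π_2 · P_{21} and π_2 · P_{23} = π_3 · P_{32}.
From π_1 · 3/10 = π_2 · 5/6: π_2/π_1 = (3/10)/(5/6) = 9/25.
From π_2 · 1/10 = π_3 · 5/9: π_3/π_2 = (1/10)/(5/9) = 9/50.
Take π_1 proportional to 1; then unnormalized π = (1, 9/25, 81/1250). Normalize by dividing by the sum 1781/1250:
  π = (1250/1781, 450/1781, 81/1781).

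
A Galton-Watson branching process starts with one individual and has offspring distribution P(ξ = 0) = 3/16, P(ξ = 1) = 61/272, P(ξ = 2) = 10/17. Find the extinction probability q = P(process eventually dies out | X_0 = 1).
q = 51/160

The pgf is f(s) = 3/16 + 61/272·s + 10/17·s². The extinction probability q is the smallest fixed point of f in [0, 1]. Setting s = f(s):
  10/17·s² + (61/272 − 1)·s + 3/16 = 0
  10/17·s² − (3/16 + 10/17)·s + 3/16 = 0
which factors as (s − 1)·(10/17·s − 3/16) = 0, giving roots s = 1 and s = (3/16)/(10/17) = 51/160.
Mean offspring μ = 61/272 + 2·10/17 = 381/272 > 1 (supercritical), so q < 1. The extinction probability is the smaller root: q = (3/16)/(10/17) = 51/160.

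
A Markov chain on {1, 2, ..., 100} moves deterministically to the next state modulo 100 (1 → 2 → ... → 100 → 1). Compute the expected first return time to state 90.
E[T_90 | X_0 = 90] = 100

The chain cycles deterministically, so starting at state 90 it returns in exactly 100 steps. Equivalently, the stationary distribution is uniform π_j = 1/100 for every state j, so by Kac's formula E[T_90] = 1/π_90 = 100.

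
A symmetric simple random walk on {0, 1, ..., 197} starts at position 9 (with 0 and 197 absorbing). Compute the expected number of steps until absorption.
E[τ | X_0 = 9] = 1692

Let v_k = E[τ | X_0 = k]. Boundary: v_0 = v_197 = 0. Recurrence: v_k = 1 + (v_{k-1} + v_{k+1})/2 for 1 ≤ k ≤ 196. The particular solution to v_k − (v_{k-1} + v_{k+1})/2 = 1 is v_k = −k^2. Adding homogeneous solution A + B k and matching boundaries gives v_k = k (197 − k). Substituting k = 9: v_9 = 9 · 188 = 1692.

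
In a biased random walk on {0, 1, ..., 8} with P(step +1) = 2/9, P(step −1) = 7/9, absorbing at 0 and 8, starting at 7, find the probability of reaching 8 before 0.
P(hit 8 before 0) = (1 − (7/2)^7) / (1 − (7/2)^8) = 329366/1152909

Let u_k denote P(reach 8 before 0 | start at k). Boundary: u_0 = 0, u_8 = 1. Recurrence: u_k = 2/9·u_{k+1} + 7/9·u_{k-1} for 1 ≤ k ≤ 7. Try u_k = A + B·r^k with r = q/p = (7/9)/(2/9) = 7/2. Substitution satisfies the recurrence; boundary conditions give:
  u_k = (1 − r^k) / (1 − r^N) = (1 − (7/2)^7) / (1 − (7/2)^8) = 329366/1152909.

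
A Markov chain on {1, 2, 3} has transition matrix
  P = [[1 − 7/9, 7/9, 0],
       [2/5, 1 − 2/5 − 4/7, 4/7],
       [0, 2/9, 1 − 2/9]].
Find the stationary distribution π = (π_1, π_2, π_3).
π = (18/143, 35/143, 90/143)

This is a birth-death chain on three states, which satisfies detailed balance: π_1 · P_{12} = π_2 · P_{21} and π_2 · P_{23} = π_3 · P_{32}.
From π_1 · 7/9 = π_2 · 2/5: π_2/π_1 = (7/9)/(2/5) = 35/18.
From π_2 · 4/7 = π_3 · 2/9: π_3/π_2 = (4/7)/(2/9) = 18/7.
Take π_1 proportional to 1; then unnormalized π = (1, 35/18, 5). Normalize by dividing by the sum 143/18:
  π = (18/143, 35/143, 90/143).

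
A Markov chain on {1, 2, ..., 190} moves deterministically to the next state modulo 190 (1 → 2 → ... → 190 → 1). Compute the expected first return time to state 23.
E[T_23 | X_0 = 23] = 190

The chain cycles deterministically, so starting at state 23 it returns in exactly 190 steps. Equivalently, the stationary distribution is uniform π_j = 1/190 for every state j, so by Kac's formula E[T_23] = 1/π_23 = 190.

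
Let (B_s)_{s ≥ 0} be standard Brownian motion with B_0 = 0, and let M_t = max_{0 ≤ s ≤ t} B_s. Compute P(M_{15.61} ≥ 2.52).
P(M_{15.61} ≥ 2.52) = 2·P(B_{15.61} ≥ 2.52) = 2(1 − Φ(2.52/√15.61)) ≈ 0.5236

By the reflection principle for Brownian motion, P(M_t ≥ a) = 2 · P(B_t ≥ a) for a ≥ 0. Since B_t ~ N(0, t), P(B_t ≥ 2.52) = 1 − Φ(2.52/√t) = 1 − Φ(2.52/√15.61) = 1 − Φ(0.6378). So
  P(M_{15.61} ≥ 2.52) = 2(1 − Φ(0.6378)) ≈ 0.5236.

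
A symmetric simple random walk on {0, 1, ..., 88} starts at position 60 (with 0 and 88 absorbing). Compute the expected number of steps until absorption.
E[τ | X_0 = 60] = 1680

Let v_k = E[τ | X_0 = k]. Boundary: v_0 = v_88 = 0. Recurrence: v_k = 1 + (v_{k-1} + v_{k+1})/2 for 1 ≤ k ≤ 87. The particular solution to v_k − (v_{k-1} + v_{k+1})/2 = 1 is v_k = −k^2. Adding homogeneous solution A + B k and matching boundaries gives v_k = k (88 − k). Substituting k = 60: v_60 = 60 · 28 = 1680.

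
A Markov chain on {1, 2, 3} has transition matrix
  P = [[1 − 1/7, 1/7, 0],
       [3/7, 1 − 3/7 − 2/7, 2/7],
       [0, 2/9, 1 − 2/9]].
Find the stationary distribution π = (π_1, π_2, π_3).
π = (21/37, 7/37, 9/37)

This is a birth-death chain on three states, which satisfies detailed balance: π_1 · P_{12} = π_2 · P_{21} and π_2 · P_{23} = π_3 · P_{32}.
From π_1 · 1/7 = π_2 · 3/7: π_2/π_1 = (1/7)/(3/7) = 1/3.
From π_2 · 2/7 = π_3 · 2/9: π_3/π_2 = (2/7)/(2/9) = 9/7.
Take π_1 proportional to 1; then unnormalized π = (1, 1/3, 3/7). Normalize by dividing by the sum 37/21:
  π = (21/37, 7/37, 9/37).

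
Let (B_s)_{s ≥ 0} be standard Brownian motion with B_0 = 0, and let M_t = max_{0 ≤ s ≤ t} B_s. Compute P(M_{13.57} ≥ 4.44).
P(M_{13.57} ≥ 4.44) = 2·P(B_{13.57} ≥ 4.44) = 2(1 − Φ(4.44/√13.57)) ≈ 0.2281

By the reflection principle for Brownian motion, P(M_t ≥ a) = 2 · P(B_t ≥ a) for a ≥ 0. Since B_t ~ N(0, t), P(B_t ≥ 4.44) = 1 − Φ(4.44/√t) = 1 − Φ(4.44/√13.57) = 1 − Φ(1.2053). So
  P(M_{13.57} ≥ 4.44) = 2(1 − Φ(1.2053)) ≈ 0.2281.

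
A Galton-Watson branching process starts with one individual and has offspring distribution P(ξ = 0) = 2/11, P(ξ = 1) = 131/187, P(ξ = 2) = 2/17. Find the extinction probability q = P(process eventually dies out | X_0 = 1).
q = 1

Mean offspring μ = 0·2/11 + 1·131/187 + 2·2/17 = 175/187 ≤ 1. For μ ≤ 1 with offspring not concentrated at 1, the Galton-Watson process goes extinct almost surely, so q = 1.
(Algebraic check: The pgf is f(s) = 2/11 + 131/187·s + 2/17·s². The extinction probability q is the smallest fixed point of f in [0, 1]. Setting s = f(s):
  2/17·s² + (131/187 − 1)·s + 2/11 = 0
  2/17·s² − (2/11 + 2/17)·s + 2/11 = 0
which factors as (s − 1)·(2/17·s − 2/11) = 0, giving roots s = 1 and s = (2/11)/(2/17) = 17/11. Since 17/11 ≥ 1, the smallest root in [0, 1] is s = 1.)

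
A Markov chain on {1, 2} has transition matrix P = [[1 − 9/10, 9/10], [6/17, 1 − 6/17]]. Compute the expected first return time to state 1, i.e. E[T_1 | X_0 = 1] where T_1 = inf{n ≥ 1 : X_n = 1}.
E[T_1 | X_0 = 1] = 1/π_1 = 71/20

For an irreducible recurrent Markov chain with stationary distribution π, E[T_i | X_0 = i] = 1/π_i (Kac's formula). Here π_1 = (6/17)/(9/10 + 6/17) = (6/17)/(213/170) = 20/71, so E[T_1 | X_0 = 1] = 1/π_1 = (9/10 + 6/17)/(6/17) = (213/170)/(6/17) = 71/20.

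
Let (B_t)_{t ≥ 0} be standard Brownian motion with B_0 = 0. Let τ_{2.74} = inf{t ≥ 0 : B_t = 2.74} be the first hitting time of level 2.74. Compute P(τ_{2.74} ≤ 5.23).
P(τ_{2.74} ≤ 5.23) = 2(1 − Φ(2.74/√5.23)) = 2(1 − Φ(1.1981)) ≈ 0.2309

By the reflection principle for standard BM, P(τ_b ≤ t) = 2 · P(B_t ≥ b). Since B_t ~ N(0, t), P(B_t ≥ 2.74) = 1 − Φ(2.74/√t) = 1 − Φ(2.74/√5.23) = 1 − Φ(1.1981) ≈ 0.11544. Doubling: P(τ_{2.74} ≤ 5.23) ≈ 2 · 0.11544 = 0.23088 ≈ 0.2309.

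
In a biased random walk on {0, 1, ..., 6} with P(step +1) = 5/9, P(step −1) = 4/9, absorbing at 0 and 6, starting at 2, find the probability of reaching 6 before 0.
P(hit 6 before 0) = (1 − (4/5)^2) / (1 − (4/5)^6) = 625/1281

Let u_k denote P(reach 6 before 0 | start at k). Boundary: u_0 = 0, u_6 = 1. Recurrence: u_k = 5/9·u_{k+1} + 4/9·u_{k-1} for 1 ≤ k ≤ 5. Try u_k = A + B·r^k with r = q/p = (4/9)/(5/9) = 4/5. Substitution satisfies the recurrence; boundary conditions give:
  u_k = (1 − r^k) / (1 − r^N) = (1 − (4/5)^2) / (1 − (4/5)^6) = 625/1281.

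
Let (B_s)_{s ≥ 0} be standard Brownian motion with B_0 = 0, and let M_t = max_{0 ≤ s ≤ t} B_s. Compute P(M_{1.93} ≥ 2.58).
P(M_{1.93} ≥ 2.58) = 2·P(B_{1.93} ≥ 2.58) = 2(1 − Φ(2.58/√1.93)) ≈ 0.0633

By the reflection principle for Brownian motion, P(M_t ≥ a) = 2 · P(B_t ≥ a) for a ≥ 0. Since B_t ~ N(0, t), P(B_t ≥ 2.58) = 1 − Φ(2.58/√t) = 1 − Φ(2.58/√1.93) = 1 − Φ(1.8571). So
  P(M_{1.93} ≥ 2.58) = 2(1 − Φ(1.8571)) ≈ 0.0633.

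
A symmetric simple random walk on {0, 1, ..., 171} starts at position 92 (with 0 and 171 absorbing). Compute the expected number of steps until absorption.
E[τ | X_0 = 92] = 7268

Let v_k = E[τ | X_0 = k]. Boundary: v_0 = v_171 = 0. Recurrence: v_k = 1 + (v_{k-1} + v_{k+1})/2 for 1 ≤ k ≤ 170. The particular solution to v_k − (v_{k-1} + v_{k+1})/2 = 1 is v_k = −k^2. Adding homogeneous solution A + B k and matching boundaries gives v_k = k (171 − k). Substituting k = 92: v_92 = 92 · 79 = 7268.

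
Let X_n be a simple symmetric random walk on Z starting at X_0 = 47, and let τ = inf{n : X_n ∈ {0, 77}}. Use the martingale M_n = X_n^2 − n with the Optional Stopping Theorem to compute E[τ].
E[τ] = 1410

M_n = X_n^2 − n is a martingale (since E[X_{n+1}^2 | F_n] = X_n^2 + 1). By OST (τ has finite mean in a bounded region), E[M_τ] = E[M_0] = X_0^2 − 0 = 47^2 = 2209. Also E[M_τ] = E[X_τ^2] − E[τ]. The walk exits at 0 or 77, with P(hit 77 first) = 47/77, so E[X_τ^2] = 77^2 · 47/77 + 0 = 3619. Thus E[τ] = E[X_τ^2] − E[M_τ] = 3619 − 2209 = 1410 = 47(77 − 47) = 1410.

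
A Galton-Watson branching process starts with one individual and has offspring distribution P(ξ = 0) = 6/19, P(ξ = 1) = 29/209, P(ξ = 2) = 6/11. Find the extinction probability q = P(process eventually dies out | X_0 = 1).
q = 11/19

The pgf is f(s) = 6/19 + 29/209·s + 6/11·s². The extinction probability q is the smallest fixed point of f in [0, 1]. Setting s = f(s):
  6/11·s² + (29/209 − 1)·s + 6/19 = 0
  6/11·s² − (6/19 + 6/11)·s + 6/19 = 0
which factors as (s − 1)·(6/11·s − 6/19) = 0, giving roots s = 1 and s = (6/19)/(6/11) = 11/19.
Mean offspring μ = 29/209 + 2·6/11 = 257/209 > 1 (supercritical), so q < 1. The extinction probability is the smaller root: q = (6/19)/(6/11) = 11/19.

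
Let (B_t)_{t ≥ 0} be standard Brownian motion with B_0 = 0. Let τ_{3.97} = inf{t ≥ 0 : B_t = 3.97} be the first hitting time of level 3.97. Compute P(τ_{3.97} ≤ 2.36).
P(τ_{3.97} ≤ 2.36) = 2(1 − Φ(3.97/√2.36)) = 2(1 − Φ(2.5842)) ≈ 0.0098

By the reflection principle for standard BM, P(τ_b ≤ t) = 2 · P(B_t ≥ b). Since B_t ~ N(0, t), P(B_t ≥ 3.97) = 1 − Φ(3.97/√t) = 1 − Φ(3.97/√2.36) = 1 − Φ(2.5842) ≈ 0.00488. Doubling: P(τ_{3.97} ≤ 2.36) ≈ 2 · 0.00488 = 0.00976 ≈ 0.0098.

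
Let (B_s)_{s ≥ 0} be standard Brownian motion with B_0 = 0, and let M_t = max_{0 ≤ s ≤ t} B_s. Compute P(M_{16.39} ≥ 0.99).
P(M_{16.39} ≥ 0.99) = 2·P(B_{16.39} ≥ 0.99) = 2(1 − Φ(0.99/√16.39)) ≈ 0.8068

By the reflection principle for Brownian motion, P(M_t ≥ a) = 2 · P(B_t ≥ a) for a ≥ 0. Since B_t ~ N(0, t), P(B_t ≥ 0.99) = 1 − Φ(0.99/√t) = 1 − Φ(0.99/√16.39) = 1 − Φ(0.2445). So
  P(M_{16.39} ≥ 0.99) = 2(1 − Φ(0.2445)) ≈ 0.8068.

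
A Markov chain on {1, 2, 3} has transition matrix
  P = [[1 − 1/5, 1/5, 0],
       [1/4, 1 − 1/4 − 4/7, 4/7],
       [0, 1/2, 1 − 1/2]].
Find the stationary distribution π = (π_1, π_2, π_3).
π = (7/19, 28/95, 32/95)

This is a birth-death chain on three states, which satisfies detailed balance: π_1 · P_{12} = π_2 · P_{21} and π_2 · P_{23} = π_3 · P_{32}.
From π_1 · 1/5 = π_2 · 1/4: π_2/π_1 = (1/5)/(1/4) = 4/5.
From π_2 · 4/7 = π_3 · 1/2: π_3/π_2 = (4/7)/(1/2) = 8/7.
Take π_1 proportional to 1; then unnormalized π = (1, 4/5, 32/35). Normalize by dividing by the sum 19/7:
  π = (7/19, 28/95, 32/95).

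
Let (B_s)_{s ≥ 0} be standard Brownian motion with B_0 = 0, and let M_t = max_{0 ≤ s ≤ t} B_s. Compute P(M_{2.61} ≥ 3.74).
P(M_{2.61} ≥ 3.74) = 2·P(B_{2.61} ≥ 3.74) = 2(1 − Φ(3.74/√2.61)) ≈ 0.0206

By the reflection principle for Brownian motion, P(M_t ≥ a) = 2 · P(B_t ≥ a) for a ≥ 0. Since B_t ~ N(0, t), P(B_t ≥ 3.74) = 1 − Φ(3.74/√t) = 1 − Φ(3.74/√2.61) = 1 − Φ(2.3150). So
  P(M_{2.61} ≥ 3.74) = 2(1 − Φ(2.3150)) ≈ 0.0206.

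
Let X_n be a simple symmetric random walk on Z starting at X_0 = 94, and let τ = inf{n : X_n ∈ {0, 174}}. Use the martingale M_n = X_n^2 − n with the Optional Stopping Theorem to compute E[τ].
E[τ] = 7520

M_n = X_n^2 − n is a martingale (since E[X_{n+1}^2 | F_n] = X_n^2 + 1). By OST (τ has finite mean in a bounded region), E[M_τ] = E[M_0] = X_0^2 − 0 = 94^2 = 8836. Also E[M_τ] = E[X_τ^2] − E[τ]. The walk exits at 0 or 174, with P(hit 174 first) = 94/174, so E[X_τ^2] = 174^2 · 94/174 + 0 = 16356. Thus E[τ] = E[X_τ^2] − E[M_τ] = 16356 − 8836 = 7520 = 94(174 − 94) = 7520.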